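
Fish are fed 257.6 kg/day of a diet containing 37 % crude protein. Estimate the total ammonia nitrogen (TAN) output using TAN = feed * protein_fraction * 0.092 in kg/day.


Protein in feed = 257.6 * 37/100 = 95.312 kg/day
TAN = protein * 0.092 = 95.312 * 0.092 = 8.768704 kg/day

8.768704 kg/day


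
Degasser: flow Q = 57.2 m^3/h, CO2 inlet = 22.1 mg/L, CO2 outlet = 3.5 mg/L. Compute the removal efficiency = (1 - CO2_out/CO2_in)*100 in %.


CO2_out / CO2_in = 3.5 / 22.1 = 0.15837104
Fraction remaining = 0.15837104
efficiency = (1 - 0.15837104) * 100 = 84.1629 %

84.1629 %


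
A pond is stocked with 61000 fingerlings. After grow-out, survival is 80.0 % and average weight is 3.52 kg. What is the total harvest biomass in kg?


Survivors = 61000 * 80.0/100 = 48800 fish
Harvest biomass = survivors * W_f = 48800 * 3.52 = 171776 kg

171776 kg


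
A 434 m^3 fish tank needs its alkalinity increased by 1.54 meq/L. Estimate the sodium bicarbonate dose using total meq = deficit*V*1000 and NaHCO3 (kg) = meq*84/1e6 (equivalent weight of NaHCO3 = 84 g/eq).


Tank volume in L = 434 m^3 * 1000 = 434000 L
Total meq required = 1.54 meq/L * 434000 L = 668360 meq
NaHCO3 mass = 668360 meq * 84 mg/meq / 1e6 = 56.1422 kg

56.1422 kg


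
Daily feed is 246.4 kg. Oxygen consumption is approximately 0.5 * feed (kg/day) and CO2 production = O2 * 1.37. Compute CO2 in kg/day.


O2 = 246.4 * 0.5 = 123.2
CO2 = 123.2 * 1.37 = 168.784

168.784 kg/day


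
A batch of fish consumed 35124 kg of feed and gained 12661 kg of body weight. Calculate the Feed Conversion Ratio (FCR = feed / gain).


FCR = feed consumed / weight gained
FCR = 35124 kg / 12661 kg = 2.77419

2.77419


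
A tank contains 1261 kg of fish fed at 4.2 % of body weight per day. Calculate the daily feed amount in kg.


Feeding rate fraction = 4.2% / 100 = 0.042
Daily feed = 1261 kg * 0.042 = 52.962 kg/day

52.962 kg/day


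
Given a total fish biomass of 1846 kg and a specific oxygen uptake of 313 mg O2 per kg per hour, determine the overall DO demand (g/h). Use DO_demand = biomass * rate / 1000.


Total O2 consumption (mg/h) = 1846 kg * 313 mg/(kg*h) = 577798 mg/h
Convert to g/h: 577798 / 1000 = 577.798 g/h

577.798 g/h


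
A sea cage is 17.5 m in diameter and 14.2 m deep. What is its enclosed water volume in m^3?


r = d/2 = 17.5/2 = 8.75 m
Base area = pi*r^2 = pi*8.75^2 = 240.52819 m^2
Volume = 240.52819 * 14.2 = 3415.5 m^3

3415.5 m^3


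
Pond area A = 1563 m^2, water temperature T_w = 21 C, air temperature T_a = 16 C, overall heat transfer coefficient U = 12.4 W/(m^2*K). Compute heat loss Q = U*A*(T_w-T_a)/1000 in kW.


Temperature difference dT = 21 - 16 = 5 K
Heat loss (W) = U * A * dT = 12.4 * 1563 * 5 = 96906 W
Convert to kW: 96906 / 1000 = 96.906 kW

96.906 kW


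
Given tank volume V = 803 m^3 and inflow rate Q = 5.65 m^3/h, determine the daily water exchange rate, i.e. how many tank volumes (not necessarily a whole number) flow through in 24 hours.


Daily flow volume = 5.65 m^3/h * 24 h = 135.6 m^3/day
Exchanges = daily flow / tank volume = 135.6 / 803 = 0.168867 exchanges/day

0.168867 exchanges/day


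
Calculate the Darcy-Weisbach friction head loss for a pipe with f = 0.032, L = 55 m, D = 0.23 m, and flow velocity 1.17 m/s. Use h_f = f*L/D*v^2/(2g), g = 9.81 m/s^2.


v^2 = 1.17^2 = 1.3689 m^2/s^2
L/D = 55/0.23 = 239.13043
h_f = f*(L/D)*v^2/(2g) = 0.032 * 239.13043 * 1.3689 / 19.62 = 0.533897 m

0.533897 m


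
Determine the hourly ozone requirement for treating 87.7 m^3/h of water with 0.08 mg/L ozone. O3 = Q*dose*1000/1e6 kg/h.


O3 demand (mg/h) = Q * dose * 1000 = 87.7 * 0.08 * 1000 = 7016 mg/h
Convert mg to kg: 7016 / 1e6 = 0.007016 kg/h

0.007016 kg/h


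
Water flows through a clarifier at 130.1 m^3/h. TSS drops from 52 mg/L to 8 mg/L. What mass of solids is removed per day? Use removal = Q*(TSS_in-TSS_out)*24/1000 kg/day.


Concentration drop: TSS_in - TSS_out = 52 - 8 = 44 mg/L
Hourly solids removed = Q * dTSS = 130.1 m^3/h * 44 mg/L = 5724.4 g/h  (m^3/h * mg/L = g/h)
Daily solids removed = 5724.4 * 24 = 137385.6 g/day
Convert g to kg: 137385.6 / 1000 = 137.3856 kg/day

137.3856 kg/day


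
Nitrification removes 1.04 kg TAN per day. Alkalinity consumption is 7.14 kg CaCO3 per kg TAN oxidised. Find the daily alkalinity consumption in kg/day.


Alkalinity factor: 7.14 kg CaCO3 consumed per kg TAN nitrified
alk = 1.04 kg TAN * 7.14 = 7.4256 kg CaCO3/day

7.4256 kg CaCO3/day


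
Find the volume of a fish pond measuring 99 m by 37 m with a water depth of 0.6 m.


Base area = L * W = 99 * 37 = 3663 m^2
Volume = area * depth = 3663 * 0.6 = 2197.8 m^3

2197.8 m^3


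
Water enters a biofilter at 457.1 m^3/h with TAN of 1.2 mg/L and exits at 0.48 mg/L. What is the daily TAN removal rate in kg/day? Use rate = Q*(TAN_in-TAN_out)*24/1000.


Concentration drop: TAN_in - TAN_out = 1.2 - 0.48 = 0.72 mg/L
Hourly TAN removed = Q * dTAN = 457.1 m^3/h * 0.72 mg/L = 329.112 g/h  (m^3/h * mg/L = g/h)
Daily TAN removed = 329.112 * 24 = 7898.688 g/day
Convert to kg/day: 7898.688 / 1000 = 7.898688 kg/day

7.898688 kg/day


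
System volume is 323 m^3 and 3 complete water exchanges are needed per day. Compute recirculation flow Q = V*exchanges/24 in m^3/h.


Daily recirculation volume = 323 m^3 * 3 = 969 m^3/day
Flow rate Q = daily volume / 24 h = 969 / 24 = 40.375 m^3/h

40.375 m^3/h


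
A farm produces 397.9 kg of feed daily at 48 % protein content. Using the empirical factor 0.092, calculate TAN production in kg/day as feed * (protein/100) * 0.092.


Protein in feed = 397.9 * 48/100 = 190.992 kg/day
TAN = protein * 0.092 = 190.992 * 0.092 = 17.571264 kg/day

17.571264 kg/day


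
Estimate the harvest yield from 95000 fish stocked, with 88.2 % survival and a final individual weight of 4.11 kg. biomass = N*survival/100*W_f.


Survivors = 95000 * 88.2/100 = 83790 fish
Harvest biomass = survivors * W_f = 83790 * 4.11 = 344376.9 kg

344376.9 kg


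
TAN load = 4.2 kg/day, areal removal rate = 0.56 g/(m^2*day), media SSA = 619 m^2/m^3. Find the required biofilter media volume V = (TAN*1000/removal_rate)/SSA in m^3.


A = 4.2*1000 / 0.56 = 7500 m^2
V = 7500 / 619 = 12.1163

12.1163 m^3


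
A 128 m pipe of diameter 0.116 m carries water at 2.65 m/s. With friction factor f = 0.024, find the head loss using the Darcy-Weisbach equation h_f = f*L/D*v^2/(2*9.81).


v^2 = 2.65^2 = 7.0225 m^2/s^2
L/D = 128/0.116 = 1103.4483
h_f = f*(L/D)*v^2/(2g) = 0.024 * 1103.4483 * 7.0225 / 19.62 = 9.47886 m

9.47886 m


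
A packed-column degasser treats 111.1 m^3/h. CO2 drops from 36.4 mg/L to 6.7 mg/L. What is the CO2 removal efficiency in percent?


CO2_out / CO2_in = 6.7 / 36.4 = 0.18406593
Fraction remaining = 0.18406593
efficiency = (1 - 0.18406593) * 100 = 81.5934 %

81.5934 %


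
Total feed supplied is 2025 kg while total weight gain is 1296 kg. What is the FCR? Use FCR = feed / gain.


FCR = feed consumed / weight gained
FCR = 2025 kg / 1296 kg = 1.5625

1.5625


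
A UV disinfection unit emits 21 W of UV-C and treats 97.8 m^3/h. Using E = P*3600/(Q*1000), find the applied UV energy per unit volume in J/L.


Energy delivered per hour = 21 W * 3600 s = 75600 J/h
Volume treated per hour = 97.8 m^3/h * 1000 = 97800 L/h
dose = 75600 / 97800 = 0.773006 J/L

0.773006 J/L


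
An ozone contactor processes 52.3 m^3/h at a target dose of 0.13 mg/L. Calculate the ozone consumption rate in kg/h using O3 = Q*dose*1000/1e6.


O3 demand (mg/h) = Q * dose * 1000 = 52.3 * 0.13 * 1000 = 6799 mg/h
Convert mg to kg: 6799 / 1e6 = 0.006799 kg/h

0.006799 kg/h


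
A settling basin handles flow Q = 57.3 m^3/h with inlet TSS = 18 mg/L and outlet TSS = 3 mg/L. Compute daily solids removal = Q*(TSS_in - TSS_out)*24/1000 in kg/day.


Concentration drop: TSS_in - TSS_out = 18 - 3 = 15 mg/L
Hourly solids removed = Q * dTSS = 57.3 m^3/h * 15 mg/L = 859.5 g/h  (m^3/h * mg/L = g/h)
Daily solids removed = 859.5 * 24 = 20628 g/day
Convert g to kg: 20628 / 1000 = 20.628 kg/day

20.628 kg/day


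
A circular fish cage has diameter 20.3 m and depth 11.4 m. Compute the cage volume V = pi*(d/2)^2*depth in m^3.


r = d/2 = 20.3/2 = 10.15 m
Base area = pi*r^2 = pi*10.15^2 = 323.65473 m^2
Volume = 323.65473 * 11.4 = 3689.66 m^3

3689.66 m^3


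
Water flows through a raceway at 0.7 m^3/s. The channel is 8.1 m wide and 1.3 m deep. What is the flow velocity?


Cross-sectional area = W * d = 8.1 * 1.3 = 10.53 m^2
Velocity = Q / A = 0.7 / 10.53 = 0.0664767 m/s

0.0664767 m/s


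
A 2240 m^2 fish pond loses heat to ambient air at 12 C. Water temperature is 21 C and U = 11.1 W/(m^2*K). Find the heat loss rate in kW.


Temperature difference dT = 21 - 12 = 9 K
Heat loss (W) = U * A * dT = 11.1 * 2240 * 9 = 223776 W
Convert to kW: 223776 / 1000 = 223.776 kW

223.776 kW


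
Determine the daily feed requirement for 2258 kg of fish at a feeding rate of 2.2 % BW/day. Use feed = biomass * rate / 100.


Feeding rate fraction = 2.2% / 100 = 0.022
Daily feed = 2258 kg * 0.022 = 49.676 kg/day

49.676 kg/day


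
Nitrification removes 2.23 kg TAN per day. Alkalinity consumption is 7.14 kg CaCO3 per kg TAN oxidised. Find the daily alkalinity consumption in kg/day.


Alkalinity factor: 7.14 kg CaCO3 consumed per kg TAN nitrified
alk = 2.23 kg TAN * 7.14 = 15.9222 kg CaCO3/day

15.9222 kg CaCO3/day


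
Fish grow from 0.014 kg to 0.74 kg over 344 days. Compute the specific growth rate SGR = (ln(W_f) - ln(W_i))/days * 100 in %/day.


ln(W_f) = ln(0.74) = -0.30110509
ln(W_i) = ln(0.014) = -4.2686979
ln(W_f) - ln(W_i) = -0.30110509 - -4.2686979 = 3.9675928
SGR = 3.9675928 / 344 * 100 = 1.15337 %/day

1.15337 %/day


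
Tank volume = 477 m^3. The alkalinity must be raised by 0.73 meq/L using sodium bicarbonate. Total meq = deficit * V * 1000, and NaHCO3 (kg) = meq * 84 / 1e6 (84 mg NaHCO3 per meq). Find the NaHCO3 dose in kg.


Tank volume in L = 477 m^3 * 1000 = 477000 L
Total meq required = 0.73 meq/L * 477000 L = 348210 meq
NaHCO3 mass = 348210 meq * 84 mg/meq / 1e6 = 29.2496 kg

29.2496 kg


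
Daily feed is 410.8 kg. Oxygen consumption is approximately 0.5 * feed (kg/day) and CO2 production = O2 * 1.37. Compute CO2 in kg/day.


O2 = 410.8 * 0.5 = 205.4
CO2 = 205.4 * 1.37 = 281.398

281.398 kg/day


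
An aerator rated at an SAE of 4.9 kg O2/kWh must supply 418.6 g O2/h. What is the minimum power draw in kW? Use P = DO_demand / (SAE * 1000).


SAE in g O2/kWh = 4.9 * 1000 = 4900 g/kWh
P = DO_demand / SAE_g = 418.6 / 4900 = 0.0854286 kW

0.0854286 kW


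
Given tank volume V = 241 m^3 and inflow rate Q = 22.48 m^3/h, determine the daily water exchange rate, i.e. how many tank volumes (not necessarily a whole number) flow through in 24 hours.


Daily flow volume = 22.48 m^3/h * 24 h = 539.52 m^3/day
Exchanges = daily flow / tank volume = 539.52 / 241 = 2.23867 exchanges/day

2.23867 exchanges/day


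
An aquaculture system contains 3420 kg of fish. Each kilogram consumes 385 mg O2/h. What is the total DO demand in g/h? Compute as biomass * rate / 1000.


Total O2 consumption (mg/h) = 3420 kg * 385 mg/(kg*h) = 1316700 mg/h
Convert to g/h: 1316700 / 1000 = 1316.7 g/h

1316.7 g/h


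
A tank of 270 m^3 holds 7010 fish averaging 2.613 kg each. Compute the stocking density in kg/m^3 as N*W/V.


Total biomass = 7010 fish * 2.613 kg = 18317.13 kg
Density = total biomass / volume = 18317.13 / 270 = 67.8412 kg/m^3

67.8412 kg/m^3


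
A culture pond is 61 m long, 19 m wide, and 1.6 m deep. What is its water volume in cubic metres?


Base area = L * W = 61 * 19 = 1159 m^2
Volume = area * depth = 1159 * 1.6 = 1854.4 m^3

1854.4 m^3


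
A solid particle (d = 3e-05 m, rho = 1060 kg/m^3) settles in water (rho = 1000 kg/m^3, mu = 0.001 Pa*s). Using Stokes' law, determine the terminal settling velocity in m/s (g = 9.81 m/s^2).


Density difference: rho_p - rho_f = 1060 - 1000 = 60 kg/m^3
d^2 = (3e-05)^2 = 9e-10 m^2
Numerator = (rho_p - rho_f) * g * d^2 = 60 * 9.81 * 9e-10 = 5.2974e-07
Denominator = 18 * mu = 18 * 0.001 = 0.018
v_s = 5.2974e-07 / 0.018 = 2.943e-05 m/s
Check: Re = rho_f * v_s * d / mu = 1000 * 2.943e-05 * 3e-05 / 0.001 = 8.83e-04 < 1, so Stokes' law applies.

2.943e-05 m/s


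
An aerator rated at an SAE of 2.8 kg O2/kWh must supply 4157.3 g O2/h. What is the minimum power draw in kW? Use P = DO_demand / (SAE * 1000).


SAE in g O2/kWh = 2.8 * 1000 = 2800 g/kWh
P = DO_demand / SAE_g = 4157.3 / 2800 = 1.48475 kW

1.48475 kW


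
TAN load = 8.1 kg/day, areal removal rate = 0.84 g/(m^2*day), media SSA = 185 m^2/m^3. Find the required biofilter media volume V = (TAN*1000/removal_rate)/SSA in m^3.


A = 8.1*1000 / 0.84 = 9642.8571 m^2
V = 9642.8571 / 185 = 52.1236

52.1236 m^3


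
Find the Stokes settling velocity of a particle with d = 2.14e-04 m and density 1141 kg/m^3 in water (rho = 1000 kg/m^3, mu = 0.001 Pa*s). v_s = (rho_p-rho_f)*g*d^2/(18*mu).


Density difference: rho_p - rho_f = 1141 - 1000 = 141 kg/m^3
d^2 = (2.14e-04)^2 = 4.5796e-08 m^2
Numerator = (rho_p - rho_f) * g * d^2 = 141 * 9.81 * 4.5796e-08 = 6.3345485e-05
Denominator = 18 * mu = 18 * 0.001 = 0.018
v_s = 6.3345485e-05 / 0.018 = 0.00351919 m/s
Check: Re = rho_f * v_s * d / mu = 1000 * 0.00351919 * 2.14e-04 / 0.001 = 0.753 < 1, so Stokes' law applies.

0.00351919 m/s


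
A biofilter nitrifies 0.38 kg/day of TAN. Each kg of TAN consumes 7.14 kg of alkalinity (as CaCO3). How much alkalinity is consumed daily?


Alkalinity factor: 7.14 kg CaCO3 consumed per kg TAN nitrified
alk = 0.38 kg TAN * 7.14 = 2.7132 kg CaCO3/day

2.7132 kg CaCO3/day


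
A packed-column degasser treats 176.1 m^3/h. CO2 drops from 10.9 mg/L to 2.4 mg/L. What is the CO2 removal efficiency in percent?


CO2_out / CO2_in = 2.4 / 10.9 = 0.22018349
Fraction remaining = 0.22018349
efficiency = (1 - 0.22018349) * 100 = 77.9817 %

77.9817 %


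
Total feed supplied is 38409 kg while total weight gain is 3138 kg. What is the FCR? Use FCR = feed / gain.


FCR = feed consumed / weight gained
FCR = 38409 kg / 3138 kg = 12.24

12.24


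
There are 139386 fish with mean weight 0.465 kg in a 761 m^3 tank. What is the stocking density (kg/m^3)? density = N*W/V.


Total biomass = 139386 fish * 0.465 kg = 64814.49 kg
Density = total biomass / volume = 64814.49 / 761 = 85.1702 kg/m^3

85.1702 kg/m^3


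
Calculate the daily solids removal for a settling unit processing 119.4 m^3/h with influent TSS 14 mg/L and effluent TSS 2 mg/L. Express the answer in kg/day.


Concentration drop: TSS_in - TSS_out = 14 - 2 = 12 mg/L
Hourly solids removed = Q * dTSS = 119.4 m^3/h * 12 mg/L = 1432.8 g/h  (m^3/h * mg/L = g/h)
Daily solids removed = 1432.8 * 24 = 34387.2 g/day
Convert g to kg: 34387.2 / 1000 = 34.3872 kg/day

34.3872 kg/day


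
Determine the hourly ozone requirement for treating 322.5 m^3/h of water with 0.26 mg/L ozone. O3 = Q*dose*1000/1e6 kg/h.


O3 demand (mg/h) = Q * dose * 1000 = 322.5 * 0.26 * 1000 = 83850 mg/h
Convert mg to kg: 83850 / 1e6 = 0.08385 kg/h

0.08385 kg/h


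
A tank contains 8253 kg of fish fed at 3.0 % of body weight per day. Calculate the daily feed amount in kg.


Feeding rate fraction = 3.0% / 100 = 0.03
Daily feed = 8253 kg * 0.03 = 247.59 kg/day

247.59 kg/day


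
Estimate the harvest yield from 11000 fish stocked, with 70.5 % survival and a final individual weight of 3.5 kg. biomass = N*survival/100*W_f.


Survivors = 11000 * 70.5/100 = 7755 fish
Harvest biomass = survivors * W_f = 7755 * 3.5 = 27142.5 kg

27142.5 kg


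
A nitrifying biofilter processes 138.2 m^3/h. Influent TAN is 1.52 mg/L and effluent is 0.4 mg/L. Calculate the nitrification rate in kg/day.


Concentration drop: TAN_in - TAN_out = 1.52 - 0.4 = 1.12 mg/L
Hourly TAN removed = Q * dTAN = 138.2 m^3/h * 1.12 mg/L = 154.784 g/h  (m^3/h * mg/L = g/h)
Daily TAN removed = 154.784 * 24 = 3714.816 g/day
Convert to kg/day: 3714.816 / 1000 = 3.714816 kg/day

3.714816 kg/day


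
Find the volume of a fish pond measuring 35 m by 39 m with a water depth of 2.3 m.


Base area = L * W = 35 * 39 = 1365 m^2
Volume = area * depth = 1365 * 2.3 = 3139.5 m^3

3139.5 m^3


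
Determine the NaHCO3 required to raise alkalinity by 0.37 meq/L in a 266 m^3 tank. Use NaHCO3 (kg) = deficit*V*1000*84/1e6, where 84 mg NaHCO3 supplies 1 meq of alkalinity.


Tank volume in L = 266 m^3 * 1000 = 266000 L
Total meq required = 0.37 meq/L * 266000 L = 98420 meq
NaHCO3 mass = 98420 meq * 84 mg/meq / 1e6 = 8.26728 kg

8.26728 kg


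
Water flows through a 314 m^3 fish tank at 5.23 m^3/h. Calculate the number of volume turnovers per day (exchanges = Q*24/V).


Daily flow volume = 5.23 m^3/h * 24 h = 125.52 m^3/day
Exchanges = daily flow / tank volume = 125.52 / 314 = 0.399745 exchanges/day

0.399745 exchanges/day


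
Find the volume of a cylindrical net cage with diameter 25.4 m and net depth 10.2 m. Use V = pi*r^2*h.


r = d/2 = 25.4/2 = 12.7 m
Base area = pi*r^2 = pi*12.7^2 = 506.70748 m^2
Volume = 506.70748 * 10.2 = 5168.42 m^3

5168.42 m^3


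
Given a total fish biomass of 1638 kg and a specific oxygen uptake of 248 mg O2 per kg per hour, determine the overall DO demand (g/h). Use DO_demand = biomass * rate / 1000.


Total O2 consumption (mg/h) = 1638 kg * 248 mg/(kg*h) = 406224 mg/h
Convert to g/h: 406224 / 1000 = 406.224 g/h

406.224 g/h


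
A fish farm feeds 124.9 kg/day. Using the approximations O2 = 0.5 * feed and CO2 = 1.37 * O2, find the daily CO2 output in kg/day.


O2 = 124.9 * 0.5 = 62.45
CO2 = 62.45 * 1.37 = 85.5565

85.5565 kg/day


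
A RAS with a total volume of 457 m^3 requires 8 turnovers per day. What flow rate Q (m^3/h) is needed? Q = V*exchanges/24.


Daily recirculation volume = 457 m^3 * 8 = 3656 m^3/day
Flow rate Q = daily volume / 24 h = 3656 / 24 = 152.333 m^3/h

152.333 m^3/h


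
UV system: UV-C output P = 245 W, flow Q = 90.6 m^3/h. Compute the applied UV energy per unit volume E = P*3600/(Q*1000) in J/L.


Energy delivered per hour = 245 W * 3600 s = 882000 J/h
Volume treated per hour = 90.6 m^3/h * 1000 = 90600 L/h
dose = 882000 / 90600 = 9.7351 J/L

9.7351 J/L


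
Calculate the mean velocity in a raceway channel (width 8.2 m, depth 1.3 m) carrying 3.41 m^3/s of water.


Cross-sectional area = W * d = 8.2 * 1.3 = 10.66 m^2
Velocity = Q / A = 3.41 / 10.66 = 0.319887 m/s

0.319887 m/s


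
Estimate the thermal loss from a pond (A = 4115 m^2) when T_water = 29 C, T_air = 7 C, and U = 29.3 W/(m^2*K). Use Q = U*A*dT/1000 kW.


Temperature difference dT = 29 - 7 = 22 K
Heat loss (W) = U * A * dT = 29.3 * 4115 * 22 = 2652529 W
Convert to kW: 2652529 / 1000 = 2652.529 kW

2652.529 kW


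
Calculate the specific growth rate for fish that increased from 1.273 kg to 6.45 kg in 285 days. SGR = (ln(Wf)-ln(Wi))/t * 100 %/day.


ln(W_f) = ln(6.45) = 1.8640801
ln(W_i) = ln(1.273) = 0.24137632
ln(W_f) - ln(W_i) = 1.8640801 - 0.24137632 = 1.6227038
SGR = 1.6227038 / 285 * 100 = 0.56937 %/day

0.56937 %/day


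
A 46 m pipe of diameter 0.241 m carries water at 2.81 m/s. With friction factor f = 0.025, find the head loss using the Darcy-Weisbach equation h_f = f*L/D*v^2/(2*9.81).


v^2 = 2.81^2 = 7.8961 m^2/s^2
L/D = 46/0.241 = 190.87137
h_f = f*(L/D)*v^2/(2g) = 0.025 * 190.87137 * 7.8961 / 19.62 = 1.92041 m

1.92041 m


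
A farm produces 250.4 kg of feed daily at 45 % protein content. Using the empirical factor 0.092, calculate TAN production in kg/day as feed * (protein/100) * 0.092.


Protein in feed = 250.4 * 45/100 = 112.68 kg/day
TAN = protein * 0.092 = 112.68 * 0.092 = 10.36656 kg/day

10.36656 kg/day


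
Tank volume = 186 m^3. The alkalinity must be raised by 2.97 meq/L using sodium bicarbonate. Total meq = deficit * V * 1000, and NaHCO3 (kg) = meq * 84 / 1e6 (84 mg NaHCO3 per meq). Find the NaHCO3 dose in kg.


Tank volume in L = 186 m^3 * 1000 = 186000 L
Total meq required = 2.97 meq/L * 186000 L = 552420 meq
NaHCO3 mass = 552420 meq * 84 mg/meq / 1e6 = 46.4033 kg

46.4033 kg


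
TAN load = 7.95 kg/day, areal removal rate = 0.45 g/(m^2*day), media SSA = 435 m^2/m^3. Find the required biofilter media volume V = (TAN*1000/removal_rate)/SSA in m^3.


A = 7.95*1000 / 0.45 = 17666.667 m^2
V = 17666.667 / 435 = 40.613

40.613 m^3


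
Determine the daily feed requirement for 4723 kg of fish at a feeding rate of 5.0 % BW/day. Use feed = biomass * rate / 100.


Feeding rate fraction = 5.0% / 100 = 0.05
Daily feed = 4723 kg * 0.05 = 236.15 kg/day

236.15 kg/day


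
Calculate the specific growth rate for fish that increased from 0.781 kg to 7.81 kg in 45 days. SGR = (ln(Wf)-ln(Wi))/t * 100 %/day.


ln(W_f) = ln(7.81) = 2.055405
ln(W_i) = ln(0.781) = -0.24718013
ln(W_f) - ln(W_i) = 2.055405 - -0.24718013 = 2.3025851
SGR = 2.3025851 / 45 * 100 = 5.11686 %/day

5.11686 %/day


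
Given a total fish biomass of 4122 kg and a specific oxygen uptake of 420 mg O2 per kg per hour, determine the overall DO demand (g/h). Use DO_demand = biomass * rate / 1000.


Total O2 consumption (mg/h) = 4122 kg * 420 mg/(kg*h) = 1731240 mg/h
Convert to g/h: 1731240 / 1000 = 1731.24 g/h

1731.24 g/h


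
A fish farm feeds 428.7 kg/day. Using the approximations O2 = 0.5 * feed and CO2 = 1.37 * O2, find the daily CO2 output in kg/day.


O2 = 428.7 * 0.5 = 214.35
CO2 = 214.35 * 1.37 = 293.6595

293.6595 kg/day


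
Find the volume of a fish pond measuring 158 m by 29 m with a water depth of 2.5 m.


Base area = L * W = 158 * 29 = 4582 m^2
Volume = area * depth = 4582 * 2.5 = 11455 m^3

11455 m^3


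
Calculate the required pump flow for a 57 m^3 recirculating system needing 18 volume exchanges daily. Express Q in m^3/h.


Daily recirculation volume = 57 m^3 * 18 = 1026 m^3/day
Flow rate Q = daily volume / 24 h = 1026 / 24 = 42.75 m^3/h

42.75 m^3/h


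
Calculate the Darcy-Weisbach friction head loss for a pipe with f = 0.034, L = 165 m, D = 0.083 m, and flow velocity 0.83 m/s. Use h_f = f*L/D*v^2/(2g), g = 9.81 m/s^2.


v^2 = 0.83^2 = 0.6889 m^2/s^2
L/D = 165/0.083 = 1987.9518
h_f = f*(L/D)*v^2/(2g) = 0.034 * 1987.9518 * 0.6889 / 19.62 = 2.37324 m

2.37324 m


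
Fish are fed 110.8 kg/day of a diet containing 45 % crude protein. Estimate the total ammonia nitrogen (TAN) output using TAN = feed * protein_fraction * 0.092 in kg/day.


Protein in feed = 110.8 * 45/100 = 49.86 kg/day
TAN = protein * 0.092 = 49.86 * 0.092 = 4.58712 kg/day

4.58712 kg/day


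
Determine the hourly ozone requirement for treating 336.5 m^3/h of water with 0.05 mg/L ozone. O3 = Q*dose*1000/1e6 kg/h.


O3 demand (mg/h) = Q * dose * 1000 = 336.5 * 0.05 * 1000 = 16825 mg/h
Convert mg to kg: 16825 / 1e6 = 0.016825 kg/h

0.016825 kg/h


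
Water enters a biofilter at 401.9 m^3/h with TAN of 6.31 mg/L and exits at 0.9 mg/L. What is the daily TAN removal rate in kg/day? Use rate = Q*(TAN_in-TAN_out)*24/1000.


Concentration drop: TAN_in - TAN_out = 6.31 - 0.9 = 5.41 mg/L
Hourly TAN removed = Q * dTAN = 401.9 m^3/h * 5.41 mg/L = 2174.279 g/h  (m^3/h * mg/L = g/h)
Daily TAN removed = 2174.279 * 24 = 52182.696 g/day
Convert to kg/day: 52182.696 / 1000 = 52.182696 kg/day

52.182696 kg/day


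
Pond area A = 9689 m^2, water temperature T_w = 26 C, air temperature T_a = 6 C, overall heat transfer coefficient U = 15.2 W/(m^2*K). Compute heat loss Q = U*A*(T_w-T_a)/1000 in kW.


Temperature difference dT = 26 - 6 = 20 K
Heat loss (W) = U * A * dT = 15.2 * 9689 * 20 = 2945456 W
Convert to kW: 2945456 / 1000 = 2945.456 kW

2945.456 kW


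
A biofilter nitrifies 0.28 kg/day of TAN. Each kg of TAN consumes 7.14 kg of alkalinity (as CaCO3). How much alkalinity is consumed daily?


Alkalinity factor: 7.14 kg CaCO3 consumed per kg TAN nitrified
alk = 0.28 kg TAN * 7.14 = 1.9992 kg CaCO3/day

1.9992 kg CaCO3/day


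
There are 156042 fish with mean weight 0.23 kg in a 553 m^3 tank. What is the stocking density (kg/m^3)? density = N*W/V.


Total biomass = 156042 fish * 0.23 kg = 35889.66 kg
Density = total biomass / volume = 35889.66 / 553 = 64.8999 kg/m^3

64.8999 kg/m^3


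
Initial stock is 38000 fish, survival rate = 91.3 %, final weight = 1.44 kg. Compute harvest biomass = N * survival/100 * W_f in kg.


Survivors = 38000 * 91.3/100 = 34694 fish
Harvest biomass = survivors * W_f = 34694 * 1.44 = 49959.36 kg

49959.36 kg


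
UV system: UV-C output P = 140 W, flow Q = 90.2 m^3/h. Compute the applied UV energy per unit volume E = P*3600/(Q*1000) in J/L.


Energy delivered per hour = 140 W * 3600 s = 504000 J/h
Volume treated per hour = 90.2 m^3/h * 1000 = 90200 L/h
dose = 504000 / 90200 = 5.58758 J/L

5.58758 J/L


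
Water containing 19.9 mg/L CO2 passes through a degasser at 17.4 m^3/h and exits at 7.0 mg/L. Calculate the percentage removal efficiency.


CO2_out / CO2_in = 7.0 / 19.9 = 0.35175879
Fraction remaining = 0.35175879
efficiency = (1 - 0.35175879) * 100 = 64.8241 %

64.8241 %


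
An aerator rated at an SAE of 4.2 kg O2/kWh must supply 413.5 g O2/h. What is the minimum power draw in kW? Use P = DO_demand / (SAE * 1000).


SAE in g O2/kWh = 4.2 * 1000 = 4200 g/kWh
P = DO_demand / SAE_g = 413.5 / 4200 = 0.0984524 kW

0.0984524 kW


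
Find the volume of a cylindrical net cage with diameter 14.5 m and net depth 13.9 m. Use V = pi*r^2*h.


r = d/2 = 14.5/2 = 7.25 m
Base area = pi*r^2 = pi*7.25^2 = 165.12996 m^2
Volume = 165.12996 * 13.9 = 2295.31 m^3

2295.31 m^3


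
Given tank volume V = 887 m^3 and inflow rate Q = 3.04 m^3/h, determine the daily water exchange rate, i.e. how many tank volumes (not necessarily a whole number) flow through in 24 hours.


Daily flow volume = 3.04 m^3/h * 24 h = 72.96 m^3/day
Exchanges = daily flow / tank volume = 72.96 / 887 = 0.0822548 exchanges/day

0.0822548 exchanges/day


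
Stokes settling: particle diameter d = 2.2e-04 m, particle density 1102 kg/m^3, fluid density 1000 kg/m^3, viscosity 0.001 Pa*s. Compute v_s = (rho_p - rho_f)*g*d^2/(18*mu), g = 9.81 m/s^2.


Density difference: rho_p - rho_f = 1102 - 1000 = 102 kg/m^3
d^2 = (2.2e-04)^2 = 4.84e-08 m^2
Numerator = (rho_p - rho_f) * g * d^2 = 102 * 9.81 * 4.84e-08 = 4.8430008e-05
Denominator = 18 * mu = 18 * 0.001 = 0.018
v_s = 4.8430008e-05 / 0.018 = 0.00269056 m/s
Check: Re = rho_f * v_s * d / mu = 1000 * 0.00269056 * 2.2e-04 / 0.001 = 0.592 < 1, so Stokes' law applies.

0.00269056 m/s


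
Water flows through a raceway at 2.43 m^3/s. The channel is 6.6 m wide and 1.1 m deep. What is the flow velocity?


Cross-sectional area = W * d = 6.6 * 1.1 = 7.26 m^2
Velocity = Q / A = 2.43 / 7.26 = 0.334711 m/s

0.334711 m/s


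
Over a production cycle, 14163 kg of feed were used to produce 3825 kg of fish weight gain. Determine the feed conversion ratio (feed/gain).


FCR = feed consumed / weight gained
FCR = 14163 kg / 3825 kg = 3.70275

3.70275


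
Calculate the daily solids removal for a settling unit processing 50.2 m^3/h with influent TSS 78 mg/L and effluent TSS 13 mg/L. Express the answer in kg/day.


Concentration drop: TSS_in - TSS_out = 78 - 13 = 65 mg/L
Hourly solids removed = Q * dTSS = 50.2 m^3/h * 65 mg/L = 3263 g/h  (m^3/h * mg/L = g/h)
Daily solids removed = 3263 * 24 = 78312 g/day
Convert g to kg: 78312 / 1000 = 78.312 kg/day

78.312 kg/day


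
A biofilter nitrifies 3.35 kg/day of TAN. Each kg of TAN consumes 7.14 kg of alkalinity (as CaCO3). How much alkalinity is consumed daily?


Alkalinity factor: 7.14 kg CaCO3 consumed per kg TAN nitrified
alk = 3.35 kg TAN * 7.14 = 23.919 kg CaCO3/day

23.919 kg CaCO3/day


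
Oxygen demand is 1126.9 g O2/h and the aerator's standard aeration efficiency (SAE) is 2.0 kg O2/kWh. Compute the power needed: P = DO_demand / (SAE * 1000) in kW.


SAE in g O2/kWh = 2.0 * 1000 = 2000 g/kWh
P = DO_demand / SAE_g = 1126.9 / 2000 = 0.56345 kW

0.56345 kW


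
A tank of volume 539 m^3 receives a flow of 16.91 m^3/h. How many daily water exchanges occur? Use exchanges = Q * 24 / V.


Daily flow volume = 16.91 m^3/h * 24 h = 405.84 m^3/day
Exchanges = daily flow / tank volume = 405.84 / 539 = 0.75295 exchanges/day

0.75295 exchanges/day


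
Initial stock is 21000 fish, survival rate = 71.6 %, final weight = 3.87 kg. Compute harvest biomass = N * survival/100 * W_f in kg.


Survivors = 21000 * 71.6/100 = 15036 fish
Harvest biomass = survivors * W_f = 15036 * 3.87 = 58189.32 kg

58189.32 kg


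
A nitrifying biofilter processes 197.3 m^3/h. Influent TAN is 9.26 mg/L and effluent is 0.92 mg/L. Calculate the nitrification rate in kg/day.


Concentration drop: TAN_in - TAN_out = 9.26 - 0.92 = 8.34 mg/L
Hourly TAN removed = Q * dTAN = 197.3 m^3/h * 8.34 mg/L = 1645.482 g/h  (m^3/h * mg/L = g/h)
Daily TAN removed = 1645.482 * 24 = 39491.568 g/day
Convert to kg/day: 39491.568 / 1000 = 39.491568 kg/day

39.491568 kg/day


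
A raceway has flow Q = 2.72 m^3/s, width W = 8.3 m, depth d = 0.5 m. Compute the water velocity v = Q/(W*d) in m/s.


Cross-sectional area = W * d = 8.3 * 0.5 = 4.15 m^2
Velocity = Q / A = 2.72 / 4.15 = 0.655422 m/s

0.655422 m/s


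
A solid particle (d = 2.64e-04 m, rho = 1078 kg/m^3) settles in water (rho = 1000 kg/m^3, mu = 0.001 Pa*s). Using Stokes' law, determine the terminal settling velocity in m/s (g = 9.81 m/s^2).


Density difference: rho_p - rho_f = 1078 - 1000 = 78 kg/m^3
d^2 = (2.64e-04)^2 = 6.9696e-08 m^2
Numerator = (rho_p - rho_f) * g * d^2 = 78 * 9.81 * 6.9696e-08 = 5.3329985e-05
Denominator = 18 * mu = 18 * 0.001 = 0.018
v_s = 5.3329985e-05 / 0.018 = 0.00296278 m/s
Check: Re = rho_f * v_s * d / mu = 1000 * 0.00296278 * 2.64e-04 / 0.001 = 0.782 < 1, so Stokes' law applies.

0.00296278 m/s


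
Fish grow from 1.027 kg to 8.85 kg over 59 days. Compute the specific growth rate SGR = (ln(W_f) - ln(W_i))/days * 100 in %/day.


ln(W_f) = ln(8.85) = 2.1804175
ln(W_i) = ln(1.027) = 0.026641931
ln(W_f) - ln(W_i) = 2.1804175 - 0.026641931 = 2.1537756
SGR = 2.1537756 / 59 * 100 = 3.65047 %/day

3.65047 %/day


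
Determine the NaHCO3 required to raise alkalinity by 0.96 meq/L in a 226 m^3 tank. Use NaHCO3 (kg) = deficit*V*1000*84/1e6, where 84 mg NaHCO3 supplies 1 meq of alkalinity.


Tank volume in L = 226 m^3 * 1000 = 226000 L
Total meq required = 0.96 meq/L * 226000 L = 216960 meq
NaHCO3 mass = 216960 meq * 84 mg/meq / 1e6 = 18.2246 kg

18.2246 kg


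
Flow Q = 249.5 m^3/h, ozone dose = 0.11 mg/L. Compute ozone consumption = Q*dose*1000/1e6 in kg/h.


O3 demand (mg/h) = Q * dose * 1000 = 249.5 * 0.11 * 1000 = 27445 mg/h
Convert mg to kg: 27445 / 1e6 = 0.027445 kg/h

0.027445 kg/h


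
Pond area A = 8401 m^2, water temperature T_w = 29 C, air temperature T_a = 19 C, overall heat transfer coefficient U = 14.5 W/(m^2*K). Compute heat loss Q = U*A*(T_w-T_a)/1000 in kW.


Temperature difference dT = 29 - 19 = 10 K
Heat loss (W) = U * A * dT = 14.5 * 8401 * 10 = 1218145 W
Convert to kW: 1218145 / 1000 = 1218.145 kW

1218.145 kW


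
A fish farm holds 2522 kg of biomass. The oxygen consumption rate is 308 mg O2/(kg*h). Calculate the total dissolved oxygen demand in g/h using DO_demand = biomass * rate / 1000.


Total O2 consumption (mg/h) = 2522 kg * 308 mg/(kg*h) = 776776 mg/h
Convert to g/h: 776776 / 1000 = 776.776 g/h

776.776 g/h


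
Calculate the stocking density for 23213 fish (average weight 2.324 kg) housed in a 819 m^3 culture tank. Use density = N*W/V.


Total biomass = 23213 fish * 2.324 kg = 53947.012 kg
Density = total biomass / volume = 53947.012 / 819 = 65.8694 kg/m^3

65.8694 kg/m^3


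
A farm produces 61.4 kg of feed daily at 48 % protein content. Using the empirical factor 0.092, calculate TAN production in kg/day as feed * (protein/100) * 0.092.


Protein in feed = 61.4 * 48/100 = 29.472 kg/day
TAN = protein * 0.092 = 29.472 * 0.092 = 2.711424 kg/day

2.711424 kg/day


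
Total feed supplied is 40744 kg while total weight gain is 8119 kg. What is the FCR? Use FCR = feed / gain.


FCR = feed consumed / weight gained
FCR = 40744 kg / 8119 kg = 5.01835

5.01835


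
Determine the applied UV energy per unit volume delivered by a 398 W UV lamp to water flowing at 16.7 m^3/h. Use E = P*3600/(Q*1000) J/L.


Energy delivered per hour = 398 W * 3600 s = 1432800 J/h
Volume treated per hour = 16.7 m^3/h * 1000 = 16700 L/h
dose = 1432800 / 16700 = 85.7964 J/L

85.7964 J/L


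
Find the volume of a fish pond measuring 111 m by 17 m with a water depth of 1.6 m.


Base area = L * W = 111 * 17 = 1887 m^2
Volume = area * depth = 1887 * 1.6 = 3019.2 m^3

3019.2 m^3


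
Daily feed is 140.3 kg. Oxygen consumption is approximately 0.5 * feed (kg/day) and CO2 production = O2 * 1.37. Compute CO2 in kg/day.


O2 = 140.3 * 0.5 = 70.15
CO2 = 70.15 * 1.37 = 96.1055

96.1055 kg/day


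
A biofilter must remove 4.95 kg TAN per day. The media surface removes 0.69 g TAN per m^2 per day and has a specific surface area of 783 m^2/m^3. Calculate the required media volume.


A = 4.95*1000 / 0.69 = 7173.913 m^2
V = 7173.913 / 783 = 9.16209

9.16209 m^3


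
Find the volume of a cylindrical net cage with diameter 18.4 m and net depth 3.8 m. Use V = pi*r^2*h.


r = d/2 = 18.4/2 = 9.2 m
Base area = pi*r^2 = pi*9.2^2 = 265.9044 m^2
Volume = 265.9044 * 3.8 = 1010.44 m^3

1010.44 m^3


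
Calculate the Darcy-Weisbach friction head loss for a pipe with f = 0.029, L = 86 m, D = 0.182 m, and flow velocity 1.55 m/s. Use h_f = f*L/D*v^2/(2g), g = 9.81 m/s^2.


v^2 = 1.55^2 = 2.4025 m^2/s^2
L/D = 86/0.182 = 472.52747
h_f = f*(L/D)*v^2/(2g) = 0.029 * 472.52747 * 2.4025 / 19.62 = 1.67799 m

1.67799 m


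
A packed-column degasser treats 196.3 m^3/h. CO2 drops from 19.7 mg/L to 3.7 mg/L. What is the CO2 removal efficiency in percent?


CO2_out / CO2_in = 3.7 / 19.7 = 0.18781726
Fraction remaining = 0.18781726
efficiency = (1 - 0.18781726) * 100 = 81.2183 %

81.2183 %


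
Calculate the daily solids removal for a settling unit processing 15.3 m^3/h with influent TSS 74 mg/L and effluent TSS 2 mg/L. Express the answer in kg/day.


Concentration drop: TSS_in - TSS_out = 74 - 2 = 72 mg/L
Hourly solids removed = Q * dTSS = 15.3 m^3/h * 72 mg/L = 1101.6 g/h  (m^3/h * mg/L = g/h)
Daily solids removed = 1101.6 * 24 = 26438.4 g/day
Convert g to kg: 26438.4 / 1000 = 26.4384 kg/day

26.4384 kg/day


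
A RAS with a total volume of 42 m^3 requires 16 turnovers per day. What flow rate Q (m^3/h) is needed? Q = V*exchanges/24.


Daily recirculation volume = 42 m^3 * 16 = 672 m^3/day
Flow rate Q = daily volume / 24 h = 672 / 24 = 28 m^3/h

28 m^3/h


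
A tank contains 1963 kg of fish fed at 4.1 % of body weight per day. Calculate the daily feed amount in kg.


Feeding rate fraction = 4.1% / 100 = 0.041
Daily feed = 1963 kg * 0.041 = 80.483 kg/day

80.483 kg/day


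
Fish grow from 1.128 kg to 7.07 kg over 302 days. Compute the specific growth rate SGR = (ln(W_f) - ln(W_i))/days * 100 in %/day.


ln(W_f) = ln(7.07) = 1.9558605
ln(W_i) = ln(1.128) = 0.12044615
ln(W_f) - ln(W_i) = 1.9558605 - 0.12044615 = 1.8354143
SGR = 1.8354143 / 302 * 100 = 0.607753 %/day

0.607753 %/day


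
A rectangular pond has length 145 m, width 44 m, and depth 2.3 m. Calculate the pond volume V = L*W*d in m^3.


Base area = L * W = 145 * 44 = 6380 m^2
Volume = area * depth = 6380 * 2.3 = 14674 m^3

14674 m^3


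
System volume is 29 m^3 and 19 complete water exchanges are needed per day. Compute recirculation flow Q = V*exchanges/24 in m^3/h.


Daily recirculation volume = 29 m^3 * 19 = 551 m^3/day
Flow rate Q = daily volume / 24 h = 551 / 24 = 22.9583 m^3/h

22.9583 m^3/h


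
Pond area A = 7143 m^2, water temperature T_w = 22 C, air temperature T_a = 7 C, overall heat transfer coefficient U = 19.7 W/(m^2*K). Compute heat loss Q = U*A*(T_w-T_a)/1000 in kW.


Temperature difference dT = 22 - 7 = 15 K
Heat loss (W) = U * A * dT = 19.7 * 7143 * 15 = 2110756.5 W
Convert to kW: 2110756.5 / 1000 = 2110.7565 kW

2110.7565 kW


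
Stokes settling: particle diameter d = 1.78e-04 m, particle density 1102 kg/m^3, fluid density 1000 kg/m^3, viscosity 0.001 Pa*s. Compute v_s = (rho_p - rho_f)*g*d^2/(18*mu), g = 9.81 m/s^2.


Density difference: rho_p - rho_f = 1102 - 1000 = 102 kg/m^3
d^2 = (1.78e-04)^2 = 3.1684e-08 m^2
Numerator = (rho_p - rho_f) * g * d^2 = 102 * 9.81 * 3.1684e-08 = 3.1703644e-05
Denominator = 18 * mu = 18 * 0.001 = 0.018
v_s = 3.1703644e-05 / 0.018 = 0.00176131 m/s
Check: Re = rho_f * v_s * d / mu = 1000 * 0.00176131 * 1.78e-04 / 0.001 = 0.314 < 1, so Stokes' law applies.

0.00176131 m/s


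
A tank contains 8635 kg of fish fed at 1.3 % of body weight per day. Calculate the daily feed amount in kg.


Feeding rate fraction = 1.3% / 100 = 0.013
Daily feed = 8635 kg * 0.013 = 112.255 kg/day

112.255 kg/day


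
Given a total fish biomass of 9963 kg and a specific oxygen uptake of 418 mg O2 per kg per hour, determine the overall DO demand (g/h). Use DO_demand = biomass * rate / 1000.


Total O2 consumption (mg/h) = 9963 kg * 418 mg/(kg*h) = 4164534 mg/h
Convert to g/h: 4164534 / 1000 = 4164.534 g/h

4164.534 g/h


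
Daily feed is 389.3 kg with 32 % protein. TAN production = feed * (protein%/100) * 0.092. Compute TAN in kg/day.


Protein in feed = 389.3 * 32/100 = 124.576 kg/day
TAN = protein * 0.092 = 124.576 * 0.092 = 11.460992 kg/day

11.460992 kg/day


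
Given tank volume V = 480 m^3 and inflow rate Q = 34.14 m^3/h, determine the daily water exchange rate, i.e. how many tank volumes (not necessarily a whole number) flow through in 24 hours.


Daily flow volume = 34.14 m^3/h * 24 h = 819.36 m^3/day
Exchanges = daily flow / tank volume = 819.36 / 480 = 1.707 exchanges/day

1.707 exchanges/day


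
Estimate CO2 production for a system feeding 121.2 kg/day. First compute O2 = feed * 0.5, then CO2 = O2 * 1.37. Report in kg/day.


O2 = 121.2 * 0.5 = 60.6
CO2 = 60.6 * 1.37 = 83.022

83.022 kg/day


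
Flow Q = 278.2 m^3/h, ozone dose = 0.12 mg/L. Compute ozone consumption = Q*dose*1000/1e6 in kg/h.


O3 demand (mg/h) = Q * dose * 1000 = 278.2 * 0.12 * 1000 = 33384 mg/h
Convert mg to kg: 33384 / 1e6 = 0.033384 kg/h

0.033384 kg/h


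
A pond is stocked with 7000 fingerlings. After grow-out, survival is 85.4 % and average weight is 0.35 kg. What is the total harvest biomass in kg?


Survivors = 7000 * 85.4/100 = 5978 fish
Harvest biomass = survivors * W_f = 5978 * 0.35 = 2092.3 kg

2092.3 kg


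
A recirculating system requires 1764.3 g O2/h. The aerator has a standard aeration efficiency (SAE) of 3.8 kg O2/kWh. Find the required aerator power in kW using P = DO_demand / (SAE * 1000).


SAE in g O2/kWh = 3.8 * 1000 = 3800 g/kWh
P = DO_demand / SAE_g = 1764.3 / 3800 = 0.464289 kW

0.464289 kW


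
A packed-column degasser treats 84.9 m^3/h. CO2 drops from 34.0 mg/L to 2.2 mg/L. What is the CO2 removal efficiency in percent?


CO2_out / CO2_in = 2.2 / 34.0 = 0.064705882
Fraction remaining = 0.064705882
efficiency = (1 - 0.064705882) * 100 = 93.5294 %

93.5294 %


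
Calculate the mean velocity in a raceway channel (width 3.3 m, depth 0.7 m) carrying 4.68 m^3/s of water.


Cross-sectional area = W * d = 3.3 * 0.7 = 2.31 m^2
Velocity = Q / A = 4.68 / 2.31 = 2.02597 m/s

2.02597 m/s


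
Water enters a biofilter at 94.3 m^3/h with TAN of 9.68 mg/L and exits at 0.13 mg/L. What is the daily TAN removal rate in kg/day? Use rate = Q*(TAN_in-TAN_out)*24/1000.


Concentration drop: TAN_in - TAN_out = 9.68 - 0.13 = 9.55 mg/L
Hourly TAN removed = Q * dTAN = 94.3 m^3/h * 9.55 mg/L = 900.565 g/h  (m^3/h * mg/L = g/h)
Daily TAN removed = 900.565 * 24 = 21613.56 g/day
Convert to kg/day: 21613.56 / 1000 = 21.61356 kg/day

21.61356 kg/day


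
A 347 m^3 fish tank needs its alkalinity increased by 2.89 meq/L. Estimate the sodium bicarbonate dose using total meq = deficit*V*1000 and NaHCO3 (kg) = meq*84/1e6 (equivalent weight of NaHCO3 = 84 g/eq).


Tank volume in L = 347 m^3 * 1000 = 347000 L
Total meq required = 2.89 meq/L * 347000 L = 1002830 meq
NaHCO3 mass = 1002830 meq * 84 mg/meq / 1e6 = 84.2377 kg

84.2377 kg
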